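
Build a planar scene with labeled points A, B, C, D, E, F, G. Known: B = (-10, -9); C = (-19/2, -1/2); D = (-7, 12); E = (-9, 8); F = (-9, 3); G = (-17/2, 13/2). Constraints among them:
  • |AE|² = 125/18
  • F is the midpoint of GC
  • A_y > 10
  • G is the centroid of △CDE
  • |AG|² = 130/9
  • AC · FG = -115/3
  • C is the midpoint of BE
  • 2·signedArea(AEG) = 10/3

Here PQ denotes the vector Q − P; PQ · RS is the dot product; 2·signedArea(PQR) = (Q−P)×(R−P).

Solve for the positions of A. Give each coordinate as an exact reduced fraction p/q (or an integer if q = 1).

A = (-15/2, 61/6)

1. A_x = -15/2  [2·signedArea(AEG) = 10/3 ∩ AC · FG = -115/3]
2. A_y = 61/6  [2·signedArea(AEG) = 10/3 ∩ AC · FG = -115/3]
   → A = (-15/2, 61/6)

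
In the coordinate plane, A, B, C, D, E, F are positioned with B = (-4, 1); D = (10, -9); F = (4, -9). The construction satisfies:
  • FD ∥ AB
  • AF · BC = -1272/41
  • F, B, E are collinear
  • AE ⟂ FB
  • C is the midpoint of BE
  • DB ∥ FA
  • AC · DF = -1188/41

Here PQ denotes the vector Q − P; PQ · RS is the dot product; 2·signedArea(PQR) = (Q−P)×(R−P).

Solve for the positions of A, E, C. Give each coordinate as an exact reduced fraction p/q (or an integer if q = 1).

1. A_x = -10  [FD ∥ AB ∩ DB ∥ FA]
2. A_y = 1  [FD ∥ AB ∩ DB ∥ FA]
   → A = (-10, 1)
3. E_x = -260/41  [F, B, E are collinear ∩ AE ⟂ FB]
4. E_y = 161/41  [F, B, E are collinear ∩ AE ⟂ FB]
   → E = (-260/41, 161/41)
5. C_x = -212/41  [C is the midpoint of BE]
6. C_y = 101/41  [C is the midpoint of BE]
   → C = (-212/41, 101/41)

A = (-10, 1)
C = (-212/41, 101/41)
E = (-260/41, 161/41)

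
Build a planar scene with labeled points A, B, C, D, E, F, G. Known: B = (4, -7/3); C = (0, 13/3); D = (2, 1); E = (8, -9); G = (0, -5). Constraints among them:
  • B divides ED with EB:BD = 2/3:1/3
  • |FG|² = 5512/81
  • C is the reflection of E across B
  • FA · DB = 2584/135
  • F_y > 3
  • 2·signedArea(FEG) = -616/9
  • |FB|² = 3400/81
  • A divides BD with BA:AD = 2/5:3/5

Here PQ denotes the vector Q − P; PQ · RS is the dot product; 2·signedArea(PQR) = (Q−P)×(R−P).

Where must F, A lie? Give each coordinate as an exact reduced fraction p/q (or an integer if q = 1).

A = (16/5, -1)
F = (2/3, 29/9)

1. F_x = 2/3  [line -4·x + -8·y + 256/9 = 0 ∩ |FB|² = 3400/81]
2. F_y = 29/9  [line -4·x + -8·y + 256/9 = 0 ∩ |FB|² = 3400/81]
   → F = (2/3, 29/9)
3. A_x = 16/5  [A divides BD with BA:AD = 2/5:3/5]
4. A_y = -1  [A divides BD with BA:AD = 2/5:3/5]
   → A = (16/5, -1)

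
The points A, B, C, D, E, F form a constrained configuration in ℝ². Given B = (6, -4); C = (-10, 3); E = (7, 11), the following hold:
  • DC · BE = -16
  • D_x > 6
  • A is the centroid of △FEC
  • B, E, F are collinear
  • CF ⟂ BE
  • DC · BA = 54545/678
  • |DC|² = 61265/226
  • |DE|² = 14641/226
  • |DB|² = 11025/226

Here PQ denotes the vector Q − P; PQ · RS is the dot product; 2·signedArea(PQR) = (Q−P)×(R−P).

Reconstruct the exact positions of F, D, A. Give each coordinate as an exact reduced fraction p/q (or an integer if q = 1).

A = (767/678, 3595/678)
D = (1461/226, 671/226)
F = (1445/226, 431/226)

1. F_x = 1445/226  [B, E, F are collinear ∩ CF ⟂ BE]
2. F_y = 431/226  [B, E, F are collinear ∩ CF ⟂ BE]
   → F = (1445/226, 431/226)
3. D_x = 1461/226  [line -1·x + -15·y + 51 = 0 ∩ |DC|² = 61265/226]
4. D_y = 671/226  [line -1·x + -15·y + 51 = 0 ∩ |DC|² = 61265/226]
   → D = (1461/226, 671/226)
5. A_x = 767/678  [DC · BA = 54545/678 ∩ A is the centroid of △FEC]
6. A_y = 3595/678  [DC · BA = 54545/678 ∩ A is the centroid of △FEC]
   → A = (767/678, 3595/678)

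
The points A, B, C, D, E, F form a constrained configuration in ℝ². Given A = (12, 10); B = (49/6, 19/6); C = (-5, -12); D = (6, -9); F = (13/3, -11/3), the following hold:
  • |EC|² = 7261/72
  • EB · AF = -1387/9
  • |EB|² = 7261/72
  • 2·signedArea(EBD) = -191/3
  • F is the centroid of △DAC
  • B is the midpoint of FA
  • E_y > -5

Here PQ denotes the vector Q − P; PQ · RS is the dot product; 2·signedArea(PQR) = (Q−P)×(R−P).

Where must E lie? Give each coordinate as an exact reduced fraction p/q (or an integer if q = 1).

E = (19/12, -53/12)

1. E_x = 19/12  [2·signedArea(EBD) = -191/3 ∩ EB · AF = -1387/9]
2. E_y = -53/12  [2·signedArea(EBD) = -191/3 ∩ EB · AF = -1387/9]
   → E = (19/12, -53/12)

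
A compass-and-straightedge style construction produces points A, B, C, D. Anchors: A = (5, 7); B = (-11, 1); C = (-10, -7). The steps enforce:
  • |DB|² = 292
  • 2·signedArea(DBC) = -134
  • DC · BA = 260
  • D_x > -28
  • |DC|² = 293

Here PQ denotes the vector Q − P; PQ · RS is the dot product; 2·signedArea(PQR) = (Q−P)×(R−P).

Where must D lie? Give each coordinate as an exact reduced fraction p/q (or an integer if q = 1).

1. D_x = -27  [2·signedArea(DBC) = -134 ∩ DC · BA = 260]
2. D_y = -5  [2·signedArea(DBC) = -134 ∩ DC · BA = 260]
   → D = (-27, -5)

D = (-27, -5)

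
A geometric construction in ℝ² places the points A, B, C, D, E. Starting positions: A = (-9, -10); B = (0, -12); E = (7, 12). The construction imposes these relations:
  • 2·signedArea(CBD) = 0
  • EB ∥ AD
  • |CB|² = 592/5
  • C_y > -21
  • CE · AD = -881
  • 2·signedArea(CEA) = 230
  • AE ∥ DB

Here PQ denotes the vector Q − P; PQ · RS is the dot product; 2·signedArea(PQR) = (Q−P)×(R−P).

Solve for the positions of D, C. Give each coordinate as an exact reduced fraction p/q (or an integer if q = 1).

1. D_x = -16  [AE ∥ DB ∩ EB ∥ AD]
2. D_y = -34  [AE ∥ DB ∩ EB ∥ AD]
   → D = (-16, -34)
3. C_x = -32/5  [2·signedArea(CBD) = 0 ∩ CE · AD = -881]
4. C_y = -104/5  [2·signedArea(CBD) = 0 ∩ CE · AD = -881]
   → C = (-32/5, -104/5)

C = (-32/5, -104/5)
D = (-16, -34)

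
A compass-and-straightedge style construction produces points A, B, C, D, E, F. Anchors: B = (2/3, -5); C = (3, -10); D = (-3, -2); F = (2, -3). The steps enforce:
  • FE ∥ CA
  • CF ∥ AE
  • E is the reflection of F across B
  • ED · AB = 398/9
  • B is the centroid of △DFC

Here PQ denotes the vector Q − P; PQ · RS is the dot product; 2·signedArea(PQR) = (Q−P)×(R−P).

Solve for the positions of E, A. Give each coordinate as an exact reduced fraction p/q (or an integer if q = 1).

1. E_x = -2/3  [E is the reflection of F across B]
2. E_y = -7  [E is the reflection of F across B]
   → E = (-2/3, -7)
3. A_x = 1/3  [CF ∥ AE ∩ FE ∥ CA]
4. A_y = -14  [CF ∥ AE ∩ FE ∥ CA]
   → A = (1/3, -14)

A = (1/3, -14)
E = (-2/3, -7)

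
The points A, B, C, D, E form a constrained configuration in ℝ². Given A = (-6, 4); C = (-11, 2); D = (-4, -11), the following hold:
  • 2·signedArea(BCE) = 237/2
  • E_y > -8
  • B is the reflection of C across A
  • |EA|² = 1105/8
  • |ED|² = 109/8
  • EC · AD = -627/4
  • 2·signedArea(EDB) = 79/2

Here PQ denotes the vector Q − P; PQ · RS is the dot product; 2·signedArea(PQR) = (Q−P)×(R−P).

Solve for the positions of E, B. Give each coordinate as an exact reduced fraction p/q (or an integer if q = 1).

B = (-1, 6)
E = (-23/4, -31/4)

1. B_x = -1  [B is the reflection of C across A]
2. B_y = 6  [B is the reflection of C across A]
   → B = (-1, 6)
3. E_x = -23/4  [EC · AD = -627/4 ∩ 2·signedArea(BCE) = 237/2]
4. E_y = -31/4  [EC · AD = -627/4 ∩ 2·signedArea(BCE) = 237/2]
   → E = (-23/4, -31/4)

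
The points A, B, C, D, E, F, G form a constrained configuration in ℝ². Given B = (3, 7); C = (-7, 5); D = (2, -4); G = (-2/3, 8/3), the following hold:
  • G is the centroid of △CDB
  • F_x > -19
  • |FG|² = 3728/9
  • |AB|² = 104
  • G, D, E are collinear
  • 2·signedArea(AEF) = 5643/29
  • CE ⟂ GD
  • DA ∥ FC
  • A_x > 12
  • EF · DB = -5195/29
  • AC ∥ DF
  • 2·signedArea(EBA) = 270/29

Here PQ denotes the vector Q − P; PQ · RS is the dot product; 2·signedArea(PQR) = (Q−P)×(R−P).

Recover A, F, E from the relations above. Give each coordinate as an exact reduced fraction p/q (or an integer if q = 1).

A = (13, 9)
E = (-68/29, 199/29)
F = (-18, -8)

1. E_x = -68/29  [G, D, E are collinear ∩ CE ⟂ GD]
2. E_y = 199/29  [G, D, E are collinear ∩ CE ⟂ GD]
   → E = (-68/29, 199/29)
3. A_x = 13  [line -4/29·x + 155/29·y + -1343/29 = 0 ∩ |AB|² = 104]
4. A_y = 9  [line -4/29·x + 155/29·y + -1343/29 = 0 ∩ |AB|² = 104]
   → A = (13, 9)
5. F_x = -18  [2·signedArea(AEF) = 5643/29 ∩ DA ∥ FC]
6. F_y = -8  [2·signedArea(AEF) = 5643/29 ∩ DA ∥ FC]
   → F = (-18, -8)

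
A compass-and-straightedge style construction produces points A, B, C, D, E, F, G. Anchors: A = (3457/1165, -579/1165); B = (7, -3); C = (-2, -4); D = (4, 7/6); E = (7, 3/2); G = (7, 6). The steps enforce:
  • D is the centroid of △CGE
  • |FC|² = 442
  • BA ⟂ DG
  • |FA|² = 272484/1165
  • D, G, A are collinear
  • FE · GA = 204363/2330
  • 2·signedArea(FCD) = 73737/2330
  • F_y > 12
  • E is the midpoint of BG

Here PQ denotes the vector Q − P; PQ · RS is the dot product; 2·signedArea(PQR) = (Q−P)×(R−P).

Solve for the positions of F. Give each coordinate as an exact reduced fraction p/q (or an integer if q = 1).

1. F_x = 12853/1165  [2·signedArea(FCD) = 73737/2330 ∩ FE · GA = 204363/2330]
2. F_y = 14559/1165  [2·signedArea(FCD) = 73737/2330 ∩ FE · GA = 204363/2330]
   → F = (12853/1165, 14559/1165)

F = (12853/1165, 14559/1165)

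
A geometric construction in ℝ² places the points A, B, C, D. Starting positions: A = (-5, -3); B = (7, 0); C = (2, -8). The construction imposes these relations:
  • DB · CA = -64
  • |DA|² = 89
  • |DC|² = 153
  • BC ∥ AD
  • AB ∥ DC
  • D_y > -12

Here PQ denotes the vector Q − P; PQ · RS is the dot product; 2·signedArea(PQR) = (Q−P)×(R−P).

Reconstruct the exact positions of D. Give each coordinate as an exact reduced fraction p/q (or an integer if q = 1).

D = (-10, -11)

1. D_x = -10  [AB ∥ DC ∩ BC ∥ AD]
2. D_y = -11  [AB ∥ DC ∩ BC ∥ AD]
   → D = (-10, -11)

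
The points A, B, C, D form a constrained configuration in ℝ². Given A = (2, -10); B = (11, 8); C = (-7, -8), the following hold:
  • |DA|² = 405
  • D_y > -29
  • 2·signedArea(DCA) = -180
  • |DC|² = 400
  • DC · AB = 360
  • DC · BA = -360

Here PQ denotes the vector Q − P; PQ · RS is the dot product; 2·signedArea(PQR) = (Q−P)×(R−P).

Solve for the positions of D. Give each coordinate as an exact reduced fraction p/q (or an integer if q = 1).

1. D_x = -7  [2·signedArea(DCA) = -180 ∩ DC · AB = 360]
2. D_y = -28  [2·signedArea(DCA) = -180 ∩ DC · AB = 360]
   → D = (-7, -28)

D = (-7, -28)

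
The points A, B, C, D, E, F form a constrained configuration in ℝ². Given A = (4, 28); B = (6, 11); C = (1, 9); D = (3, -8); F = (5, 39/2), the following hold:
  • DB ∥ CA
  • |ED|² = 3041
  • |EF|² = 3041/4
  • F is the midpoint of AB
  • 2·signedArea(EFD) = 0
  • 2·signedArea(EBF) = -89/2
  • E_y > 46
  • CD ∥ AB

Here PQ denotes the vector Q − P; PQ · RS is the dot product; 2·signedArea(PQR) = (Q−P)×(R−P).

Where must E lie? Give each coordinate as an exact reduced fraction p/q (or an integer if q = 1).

1. E_x = 7  [2·signedArea(EFD) = 0 ∩ 2·signedArea(EBF) = -89/2]
2. E_y = 47  [2·signedArea(EFD) = 0 ∩ 2·signedArea(EBF) = -89/2]
   → E = (7, 47)

E = (7, 47)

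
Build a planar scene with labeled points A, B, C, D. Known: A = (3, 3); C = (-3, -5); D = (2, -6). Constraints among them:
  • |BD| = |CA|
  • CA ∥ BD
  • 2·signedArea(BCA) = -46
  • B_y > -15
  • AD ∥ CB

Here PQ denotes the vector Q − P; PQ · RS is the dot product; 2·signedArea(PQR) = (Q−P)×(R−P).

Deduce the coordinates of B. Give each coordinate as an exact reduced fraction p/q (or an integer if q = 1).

1. B_x = -4  [CA ∥ BD ∩ AD ∥ CB]
2. B_y = -14  [CA ∥ BD ∩ AD ∥ CB]
   → B = (-4, -14)

B = (-4, -14)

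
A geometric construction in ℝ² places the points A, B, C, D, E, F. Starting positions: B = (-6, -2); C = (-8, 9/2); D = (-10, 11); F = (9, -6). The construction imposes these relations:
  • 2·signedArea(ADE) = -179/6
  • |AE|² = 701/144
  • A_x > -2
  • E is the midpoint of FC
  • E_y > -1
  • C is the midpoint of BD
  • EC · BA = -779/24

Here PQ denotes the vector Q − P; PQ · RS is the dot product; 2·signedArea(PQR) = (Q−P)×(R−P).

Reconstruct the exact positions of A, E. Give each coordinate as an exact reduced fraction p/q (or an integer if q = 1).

A = (-5/3, -7/6)
E = (1/2, -3/4)

1. E_x = 1/2  [E is the midpoint of FC]
2. E_y = -3/4  [E is the midpoint of FC]
   → E = (1/2, -3/4)
3. A_x = -5/3  [2·signedArea(ADE) = -179/6 ∩ EC · BA = -779/24]
4. A_y = -7/6  [2·signedArea(ADE) = -179/6 ∩ EC · BA = -779/24]
   → A = (-5/3, -7/6)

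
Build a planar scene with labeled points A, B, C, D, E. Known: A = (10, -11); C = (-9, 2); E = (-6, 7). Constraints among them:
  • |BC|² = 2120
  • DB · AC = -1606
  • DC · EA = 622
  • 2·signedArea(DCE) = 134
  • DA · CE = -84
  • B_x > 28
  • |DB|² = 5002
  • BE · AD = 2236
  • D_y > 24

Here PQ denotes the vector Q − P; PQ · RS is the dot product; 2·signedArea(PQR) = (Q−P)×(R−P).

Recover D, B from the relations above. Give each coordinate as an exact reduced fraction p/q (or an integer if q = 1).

B = (29, -24)
D = (-22, 25)

1. D_x = -22  [DA · CE = -84 ∩ 2·signedArea(DCE) = 134]
2. D_y = 25  [DA · CE = -84 ∩ 2·signedArea(DCE) = 134]
   → D = (-22, 25)
3. B_x = 29  [BE · AD = 2236 ∩ DB · AC = -1606]
4. B_y = -24  [BE · AD = 2236 ∩ DB · AC = -1606]
   → B = (29, -24)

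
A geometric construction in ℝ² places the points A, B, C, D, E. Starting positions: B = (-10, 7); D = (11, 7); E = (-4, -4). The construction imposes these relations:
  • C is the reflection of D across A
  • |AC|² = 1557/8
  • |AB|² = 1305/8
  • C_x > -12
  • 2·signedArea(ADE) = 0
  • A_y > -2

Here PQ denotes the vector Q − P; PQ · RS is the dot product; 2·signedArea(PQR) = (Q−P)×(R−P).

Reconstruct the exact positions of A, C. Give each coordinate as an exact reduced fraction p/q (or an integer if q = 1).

1. A_x = -1/4  [line 11·x + -15·y + -16 = 0 ∩ |AB|² = 1305/8]
2. A_y = -5/4  [line 11·x + -15·y + -16 = 0 ∩ |AB|² = 1305/8]
   → A = (-1/4, -5/4)
3. C_x = -23/2  [C is the reflection of D across A]
4. C_y = -19/2  [C is the reflection of D across A]
   → C = (-23/2, -19/2)

A = (-1/4, -5/4)
C = (-23/2, -19/2)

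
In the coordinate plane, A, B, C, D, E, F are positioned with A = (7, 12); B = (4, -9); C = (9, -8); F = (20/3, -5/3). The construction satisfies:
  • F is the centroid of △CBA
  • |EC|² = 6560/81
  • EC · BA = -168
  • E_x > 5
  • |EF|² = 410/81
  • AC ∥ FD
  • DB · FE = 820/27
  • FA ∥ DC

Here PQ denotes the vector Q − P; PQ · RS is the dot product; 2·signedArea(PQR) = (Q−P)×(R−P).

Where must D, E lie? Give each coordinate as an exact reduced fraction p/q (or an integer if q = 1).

D = (26/3, -65/3)
E = (53/9, 4/9)

1. D_x = 26/3  [FA ∥ DC ∩ AC ∥ FD]
2. D_y = -65/3  [FA ∥ DC ∩ AC ∥ FD]
   → D = (26/3, -65/3)
3. E_x = 53/9  [EC · BA = -168 ∩ DB · FE = 820/27]
4. E_y = 4/9  [EC · BA = -168 ∩ DB · FE = 820/27]
   → E = (53/9, 4/9)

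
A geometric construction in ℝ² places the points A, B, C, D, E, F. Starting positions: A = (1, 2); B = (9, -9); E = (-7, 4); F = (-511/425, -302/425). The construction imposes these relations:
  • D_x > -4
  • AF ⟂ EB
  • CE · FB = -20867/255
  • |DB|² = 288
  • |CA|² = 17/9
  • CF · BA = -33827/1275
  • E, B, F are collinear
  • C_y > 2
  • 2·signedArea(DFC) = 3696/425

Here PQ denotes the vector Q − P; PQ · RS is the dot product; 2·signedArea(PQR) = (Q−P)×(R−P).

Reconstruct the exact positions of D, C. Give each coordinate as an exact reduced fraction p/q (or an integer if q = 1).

1. C_x = -1/3  [CE · FB = -20867/255 ∩ CF · BA = -33827/1275]
2. C_y = 7/3  [CE · FB = -20867/255 ∩ CF · BA = -33827/1275]
   → C = (-1/3, 7/3)
3. D_x = -3  [line -3881/1275·x + 1108/1275·y + -4989/425 = 0 ∩ |DB|² = 288]
4. D_y = 3  [line -3881/1275·x + 1108/1275·y + -4989/425 = 0 ∩ |DB|² = 288]
   → D = (-3, 3)

C = (-1/3, 7/3)
D = (-3, 3)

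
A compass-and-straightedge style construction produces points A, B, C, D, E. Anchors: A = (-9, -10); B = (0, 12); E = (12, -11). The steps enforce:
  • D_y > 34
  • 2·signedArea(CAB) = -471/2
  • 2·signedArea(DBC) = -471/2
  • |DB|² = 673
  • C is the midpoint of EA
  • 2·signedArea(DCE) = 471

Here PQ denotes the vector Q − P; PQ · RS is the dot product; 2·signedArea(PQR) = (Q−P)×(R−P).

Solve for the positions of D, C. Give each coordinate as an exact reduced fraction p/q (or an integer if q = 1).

1. C_x = 3/2  [C is the midpoint of EA]
2. C_y = -21/2  [C is the midpoint of EA]
   → C = (3/2, -21/2)
3. D_x = -12  [2·signedArea(DBC) = -471/2 ∩ 2·signedArea(DCE) = 471]
4. D_y = 35  [2·signedArea(DBC) = -471/2 ∩ 2·signedArea(DCE) = 471]
   → D = (-12, 35)

C = (3/2, -21/2)
D = (-12, 35)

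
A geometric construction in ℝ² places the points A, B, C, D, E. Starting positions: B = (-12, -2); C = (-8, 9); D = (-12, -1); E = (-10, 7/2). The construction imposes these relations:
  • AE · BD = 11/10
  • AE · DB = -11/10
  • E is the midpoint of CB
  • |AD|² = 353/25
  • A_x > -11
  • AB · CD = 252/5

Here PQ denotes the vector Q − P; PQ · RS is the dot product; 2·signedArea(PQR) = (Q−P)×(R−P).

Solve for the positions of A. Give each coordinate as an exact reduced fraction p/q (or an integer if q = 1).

1. A_x = -52/5  [AB · CD = 252/5 ∩ AE · DB = -11/10]
2. A_y = 12/5  [AB · CD = 252/5 ∩ AE · DB = -11/10]
   → A = (-52/5, 12/5)

A = (-52/5, 12/5)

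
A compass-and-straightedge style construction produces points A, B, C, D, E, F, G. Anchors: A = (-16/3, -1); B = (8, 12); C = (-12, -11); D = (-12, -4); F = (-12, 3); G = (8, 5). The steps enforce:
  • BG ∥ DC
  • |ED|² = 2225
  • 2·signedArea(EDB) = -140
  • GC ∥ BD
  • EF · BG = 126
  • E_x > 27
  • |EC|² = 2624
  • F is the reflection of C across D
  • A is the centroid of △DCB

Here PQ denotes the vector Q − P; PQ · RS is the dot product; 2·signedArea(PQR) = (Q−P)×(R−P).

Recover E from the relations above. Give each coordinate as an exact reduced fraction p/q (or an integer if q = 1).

E = (28, 21)

1. E_x = 28  [2·signedArea(EDB) = -140 ∩ EF · BG = 126]
2. E_y = 21  [2·signedArea(EDB) = -140 ∩ EF · BG = 126]
   → E = (28, 21)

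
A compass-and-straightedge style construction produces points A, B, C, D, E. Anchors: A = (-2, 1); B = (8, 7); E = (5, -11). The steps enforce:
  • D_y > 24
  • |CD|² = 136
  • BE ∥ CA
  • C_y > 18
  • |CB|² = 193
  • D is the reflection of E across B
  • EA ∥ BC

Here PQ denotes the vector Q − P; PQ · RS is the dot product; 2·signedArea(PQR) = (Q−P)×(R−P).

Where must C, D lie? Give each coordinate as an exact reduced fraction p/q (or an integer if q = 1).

1. C_x = 1  [BE ∥ CA ∩ EA ∥ BC]
2. C_y = 19  [BE ∥ CA ∩ EA ∥ BC]
   → C = (1, 19)
3. D_x = 11  [D is the reflection of E across B]
4. D_y = 25  [D is the reflection of E across B]
   → D = (11, 25)

C = (1, 19)
D = (11, 25)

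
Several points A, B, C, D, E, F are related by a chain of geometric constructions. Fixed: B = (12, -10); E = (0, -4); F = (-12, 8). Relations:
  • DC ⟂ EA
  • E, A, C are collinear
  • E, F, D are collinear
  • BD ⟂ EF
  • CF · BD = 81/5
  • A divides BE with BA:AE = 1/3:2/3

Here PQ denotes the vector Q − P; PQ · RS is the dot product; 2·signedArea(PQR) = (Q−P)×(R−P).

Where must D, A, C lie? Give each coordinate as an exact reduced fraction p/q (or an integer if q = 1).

1. D_x = 9  [E, F, D are collinear ∩ BD ⟂ EF]
2. D_y = -13  [E, F, D are collinear ∩ BD ⟂ EF]
   → D = (9, -13)
3. A_x = 8  [A divides BE with BA:AE = 1/3:2/3]
4. A_y = -8  [A divides BE with BA:AE = 1/3:2/3]
   → A = (8, -8)
5. C_x = 54/5  [E, A, C are collinear ∩ DC ⟂ EA]
6. C_y = -47/5  [E, A, C are collinear ∩ DC ⟂ EA]
   → C = (54/5, -47/5)

A = (8, -8)
C = (54/5, -47/5)
D = (9, -13)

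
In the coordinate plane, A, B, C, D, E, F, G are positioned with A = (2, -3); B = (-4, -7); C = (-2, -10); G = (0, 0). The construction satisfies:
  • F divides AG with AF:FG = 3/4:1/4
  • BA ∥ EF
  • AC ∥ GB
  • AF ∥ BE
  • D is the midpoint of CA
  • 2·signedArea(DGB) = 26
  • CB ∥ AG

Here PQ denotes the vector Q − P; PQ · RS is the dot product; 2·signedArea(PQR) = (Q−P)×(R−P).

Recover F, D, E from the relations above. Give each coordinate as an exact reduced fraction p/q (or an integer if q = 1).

D = (0, -13/2)
E = (-11/2, -19/4)
F = (1/2, -3/4)

1. F_x = 1/2  [F divides AG with AF:FG = 3/4:1/4]
2. F_y = -3/4  [F divides AG with AF:FG = 3/4:1/4]
   → F = (1/2, -3/4)
3. D_x = 0  [D is the midpoint of CA]
4. D_y = -13/2  [D is the midpoint of CA]
   → D = (0, -13/2)
5. E_x = -11/2  [BA ∥ EF ∩ AF ∥ BE]
6. E_y = -19/4  [BA ∥ EF ∩ AF ∥ BE]
   → E = (-11/2, -19/4)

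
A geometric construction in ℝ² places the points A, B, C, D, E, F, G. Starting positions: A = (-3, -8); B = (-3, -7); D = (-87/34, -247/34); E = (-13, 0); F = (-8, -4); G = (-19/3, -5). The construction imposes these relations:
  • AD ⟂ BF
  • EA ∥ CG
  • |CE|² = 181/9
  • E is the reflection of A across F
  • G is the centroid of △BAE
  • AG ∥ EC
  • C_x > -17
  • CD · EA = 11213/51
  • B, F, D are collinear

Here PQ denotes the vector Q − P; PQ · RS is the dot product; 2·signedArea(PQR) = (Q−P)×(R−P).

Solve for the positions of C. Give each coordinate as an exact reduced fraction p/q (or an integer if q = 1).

C = (-49/3, 3)

1. C_x = -49/3  [EA ∥ CG ∩ AG ∥ EC]
2. C_y = 3  [EA ∥ CG ∩ AG ∥ EC]
   → C = (-49/3, 3)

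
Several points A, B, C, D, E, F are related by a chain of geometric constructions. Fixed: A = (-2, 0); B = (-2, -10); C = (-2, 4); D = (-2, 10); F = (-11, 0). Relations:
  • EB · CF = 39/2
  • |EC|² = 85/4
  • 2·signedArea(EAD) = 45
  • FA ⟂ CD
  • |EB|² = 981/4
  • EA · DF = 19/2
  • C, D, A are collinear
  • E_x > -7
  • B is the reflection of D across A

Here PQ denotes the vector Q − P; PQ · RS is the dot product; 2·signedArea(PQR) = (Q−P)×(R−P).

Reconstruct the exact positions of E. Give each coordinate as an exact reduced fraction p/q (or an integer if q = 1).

E = (-13/2, 5)

1. E_x = -13/2  [2·signedArea(EAD) = 45 ∩ EA · DF = 19/2]
2. E_y = 5  [2·signedArea(EAD) = 45 ∩ EA · DF = 19/2]
   → E = (-13/2, 5)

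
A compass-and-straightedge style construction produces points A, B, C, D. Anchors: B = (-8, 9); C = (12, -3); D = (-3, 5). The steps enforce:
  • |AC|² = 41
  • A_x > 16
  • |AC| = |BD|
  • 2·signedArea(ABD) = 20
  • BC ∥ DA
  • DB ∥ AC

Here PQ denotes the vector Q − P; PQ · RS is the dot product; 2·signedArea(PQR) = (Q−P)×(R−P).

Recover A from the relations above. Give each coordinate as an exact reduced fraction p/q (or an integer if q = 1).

1. A_x = 17  [DB ∥ AC ∩ BC ∥ DA]
2. A_y = -7  [DB ∥ AC ∩ BC ∥ DA]
   → A = (17, -7)

A = (17, -7)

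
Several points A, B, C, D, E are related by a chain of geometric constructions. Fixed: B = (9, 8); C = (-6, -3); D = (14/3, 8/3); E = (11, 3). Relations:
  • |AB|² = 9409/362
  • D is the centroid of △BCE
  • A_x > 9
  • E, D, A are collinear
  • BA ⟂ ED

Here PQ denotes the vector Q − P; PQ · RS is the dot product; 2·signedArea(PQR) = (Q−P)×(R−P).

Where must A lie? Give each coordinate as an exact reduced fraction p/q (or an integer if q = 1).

1. A_x = 3355/362  [E, D, A are collinear ∩ BA ⟂ ED]
2. A_y = 1053/362  [E, D, A are collinear ∩ BA ⟂ ED]
   → A = (3355/362, 1053/362)

A = (3355/362, 1053/362)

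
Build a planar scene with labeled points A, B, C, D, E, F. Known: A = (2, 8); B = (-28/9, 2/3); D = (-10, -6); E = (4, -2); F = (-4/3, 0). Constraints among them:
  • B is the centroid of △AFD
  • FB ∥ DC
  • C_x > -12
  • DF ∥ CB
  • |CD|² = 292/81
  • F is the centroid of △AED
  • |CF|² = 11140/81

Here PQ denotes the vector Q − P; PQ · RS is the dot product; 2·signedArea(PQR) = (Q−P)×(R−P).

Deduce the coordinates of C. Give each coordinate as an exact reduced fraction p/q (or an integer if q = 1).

C = (-106/9, -16/3)

1. C_x = -106/9  [DF ∥ CB ∩ FB ∥ DC]
2. C_y = -16/3  [DF ∥ CB ∩ FB ∥ DC]
   → C = (-106/9, -16/3)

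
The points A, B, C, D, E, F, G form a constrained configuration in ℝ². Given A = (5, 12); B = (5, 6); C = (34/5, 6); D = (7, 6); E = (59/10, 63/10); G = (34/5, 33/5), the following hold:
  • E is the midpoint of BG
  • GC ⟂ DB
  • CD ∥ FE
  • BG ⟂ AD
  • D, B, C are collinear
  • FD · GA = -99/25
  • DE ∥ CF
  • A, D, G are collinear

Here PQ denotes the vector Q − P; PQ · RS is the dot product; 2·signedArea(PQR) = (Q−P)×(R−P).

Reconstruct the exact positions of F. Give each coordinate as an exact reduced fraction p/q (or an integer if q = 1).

F = (57/10, 63/10)

1. F_x = 57/10  [CD ∥ FE ∩ DE ∥ CF]
2. F_y = 63/10  [CD ∥ FE ∩ DE ∥ CF]
   → F = (57/10, 63/10)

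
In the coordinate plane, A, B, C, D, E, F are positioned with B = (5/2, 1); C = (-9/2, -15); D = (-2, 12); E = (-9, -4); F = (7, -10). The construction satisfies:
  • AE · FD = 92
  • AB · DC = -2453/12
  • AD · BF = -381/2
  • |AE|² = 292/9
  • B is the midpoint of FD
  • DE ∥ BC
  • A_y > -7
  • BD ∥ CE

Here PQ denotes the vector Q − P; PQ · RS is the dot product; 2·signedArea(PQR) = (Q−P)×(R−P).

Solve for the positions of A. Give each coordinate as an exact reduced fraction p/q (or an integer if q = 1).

1. A_x = -11/3  [AB · DC = -2453/12 ∩ AD · BF = -381/2]
2. A_y = -6  [AB · DC = -2453/12 ∩ AD · BF = -381/2]
   → A = (-11/3, -6)

A = (-11/3, -6)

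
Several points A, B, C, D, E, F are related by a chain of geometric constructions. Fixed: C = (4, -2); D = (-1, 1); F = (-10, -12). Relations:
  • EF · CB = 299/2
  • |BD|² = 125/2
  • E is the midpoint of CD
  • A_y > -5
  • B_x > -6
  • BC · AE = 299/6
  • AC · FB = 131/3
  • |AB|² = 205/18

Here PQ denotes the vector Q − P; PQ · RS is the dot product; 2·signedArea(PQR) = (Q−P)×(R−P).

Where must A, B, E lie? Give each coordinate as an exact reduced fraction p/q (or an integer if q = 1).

A = (-7/3, -13/3)
B = (-11/2, -11/2)
E = (3/2, -1/2)

1. E_x = 3/2  [E is the midpoint of CD]
2. E_y = -1/2  [E is the midpoint of CD]
   → E = (3/2, -1/2)
3. B_x = -11/2  [line -23/2·x + -23/2·y + -253/2 = 0 ∩ |BD|² = 125/2]
4. B_y = -11/2  [line -23/2·x + -23/2·y + -253/2 = 0 ∩ |BD|² = 125/2]
   → B = (-11/2, -11/2)
5. A_x = -7/3  [AC · FB = 131/3 ∩ BC · AE = 299/6]
6. A_y = -13/3  [AC · FB = 131/3 ∩ BC · AE = 299/6]
   → A = (-7/3, -13/3)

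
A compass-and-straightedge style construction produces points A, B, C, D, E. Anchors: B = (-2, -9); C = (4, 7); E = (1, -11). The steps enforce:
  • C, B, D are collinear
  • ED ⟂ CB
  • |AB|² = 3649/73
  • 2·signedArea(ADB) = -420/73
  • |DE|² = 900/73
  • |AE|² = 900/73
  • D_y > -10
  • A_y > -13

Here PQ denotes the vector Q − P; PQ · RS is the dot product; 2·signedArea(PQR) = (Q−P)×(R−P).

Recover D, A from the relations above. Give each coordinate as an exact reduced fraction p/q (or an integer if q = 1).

A = (313/73, -893/73)
D = (-167/73, -713/73)

1. D_x = -167/73  [C, B, D are collinear ∩ ED ⟂ CB]
2. D_y = -713/73  [C, B, D are collinear ∩ ED ⟂ CB]
   → D = (-167/73, -713/73)
3. A_x = 313/73  [line -56/73·x + 21/73·y + 497/73 = 0 ∩ |AE|² = 900/73]
4. A_y = -893/73  [line -56/73·x + 21/73·y + 497/73 = 0 ∩ |AE|² = 900/73]
   → A = (313/73, -893/73)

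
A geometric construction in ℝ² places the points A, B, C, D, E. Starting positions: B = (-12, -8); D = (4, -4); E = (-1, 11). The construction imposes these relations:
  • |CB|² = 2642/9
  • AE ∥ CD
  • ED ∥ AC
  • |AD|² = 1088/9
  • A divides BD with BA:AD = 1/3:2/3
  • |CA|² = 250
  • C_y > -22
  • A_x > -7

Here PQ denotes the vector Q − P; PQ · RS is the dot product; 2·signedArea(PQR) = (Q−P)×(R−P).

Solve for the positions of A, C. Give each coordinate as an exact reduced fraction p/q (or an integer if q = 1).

A = (-20/3, -20/3)
C = (-5/3, -65/3)

1. A_x = -20/3  [A divides BD with BA:AD = 1/3:2/3]
2. A_y = -20/3  [A divides BD with BA:AD = 1/3:2/3]
   → A = (-20/3, -20/3)
3. C_x = -5/3  [AE ∥ CD ∩ ED ∥ AC]
4. C_y = -65/3  [AE ∥ CD ∩ ED ∥ AC]
   → C = (-5/3, -65/3)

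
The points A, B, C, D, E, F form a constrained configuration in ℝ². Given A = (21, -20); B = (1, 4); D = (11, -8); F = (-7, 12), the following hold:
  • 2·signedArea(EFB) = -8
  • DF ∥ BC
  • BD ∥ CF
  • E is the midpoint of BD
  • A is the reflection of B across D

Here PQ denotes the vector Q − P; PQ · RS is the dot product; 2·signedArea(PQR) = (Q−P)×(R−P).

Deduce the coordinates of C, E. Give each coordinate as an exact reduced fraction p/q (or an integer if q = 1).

C = (-17, 24)
E = (6, -2)

1. C_x = -17  [BD ∥ CF ∩ DF ∥ BC]
2. C_y = 24  [BD ∥ CF ∩ DF ∥ BC]
   → C = (-17, 24)
3. E_x = 6  [E is the midpoint of BD]
4. E_y = -2  [E is the midpoint of BD]
   → E = (6, -2)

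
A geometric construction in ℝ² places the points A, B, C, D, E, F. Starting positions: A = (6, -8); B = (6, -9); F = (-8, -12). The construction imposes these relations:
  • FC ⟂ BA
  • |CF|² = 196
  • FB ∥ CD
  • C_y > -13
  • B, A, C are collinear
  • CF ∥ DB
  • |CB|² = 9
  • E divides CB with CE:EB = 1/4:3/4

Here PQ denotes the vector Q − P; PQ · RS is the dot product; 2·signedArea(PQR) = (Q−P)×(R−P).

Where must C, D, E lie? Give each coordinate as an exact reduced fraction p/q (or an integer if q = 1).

C = (6, -12)
D = (20, -9)
E = (6, -45/4)

1. C_x = 6  [B, A, C are collinear ∩ FC ⟂ BA]
2. C_y = -12  [B, A, C are collinear ∩ FC ⟂ BA]
   → C = (6, -12)
3. D_x = 20  [CF ∥ DB ∩ FB ∥ CD]
4. D_y = -9  [CF ∥ DB ∩ FB ∥ CD]
   → D = (20, -9)
5. E_x = 6  [E divides CB with CE:EB = 1/4:3/4]
6. E_y = -45/4  [E divides CB with CE:EB = 1/4:3/4]
   → E = (6, -45/4)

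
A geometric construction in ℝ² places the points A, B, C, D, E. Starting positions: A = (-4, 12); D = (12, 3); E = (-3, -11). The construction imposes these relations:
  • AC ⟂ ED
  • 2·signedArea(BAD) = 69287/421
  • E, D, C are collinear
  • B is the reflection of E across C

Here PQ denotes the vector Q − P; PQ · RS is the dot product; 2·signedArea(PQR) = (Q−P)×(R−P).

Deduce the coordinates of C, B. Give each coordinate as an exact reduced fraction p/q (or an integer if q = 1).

1. C_x = 3342/421  [E, D, C are collinear ∩ AC ⟂ ED]
2. C_y = -333/421  [E, D, C are collinear ∩ AC ⟂ ED]
   → C = (3342/421, -333/421)
3. B_x = 7947/421  [B is the reflection of E across C]
4. B_y = 3965/421  [B is the reflection of E across C]
   → B = (7947/421, 3965/421)

B = (7947/421, 3965/421)
C = (3342/421, -333/421)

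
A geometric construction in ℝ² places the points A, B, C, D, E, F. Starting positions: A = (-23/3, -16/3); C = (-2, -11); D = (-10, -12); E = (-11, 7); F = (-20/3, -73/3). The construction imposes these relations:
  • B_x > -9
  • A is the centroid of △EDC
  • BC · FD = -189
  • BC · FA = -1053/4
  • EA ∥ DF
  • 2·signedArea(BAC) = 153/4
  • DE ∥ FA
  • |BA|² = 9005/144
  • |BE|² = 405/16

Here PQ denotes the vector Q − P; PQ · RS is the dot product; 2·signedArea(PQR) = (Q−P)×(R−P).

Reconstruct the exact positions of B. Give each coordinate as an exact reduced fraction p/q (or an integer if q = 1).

1. B_x = -35/4  [BC · FA = -1053/4 ∩ BC · FD = -189]
2. B_y = 5/2  [BC · FA = -1053/4 ∩ BC · FD = -189]
   → B = (-35/4, 5/2)

B = (-35/4, 5/2)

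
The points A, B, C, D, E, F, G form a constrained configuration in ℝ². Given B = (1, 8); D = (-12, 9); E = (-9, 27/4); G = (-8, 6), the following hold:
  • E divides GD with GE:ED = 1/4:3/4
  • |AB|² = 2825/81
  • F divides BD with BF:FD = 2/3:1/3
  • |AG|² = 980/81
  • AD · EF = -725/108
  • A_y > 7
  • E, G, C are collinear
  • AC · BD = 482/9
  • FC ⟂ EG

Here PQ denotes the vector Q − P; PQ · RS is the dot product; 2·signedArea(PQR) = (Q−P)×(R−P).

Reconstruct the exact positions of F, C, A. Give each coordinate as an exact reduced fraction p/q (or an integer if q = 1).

A = (-44/9, 68/9)
C = (-136/15, 34/5)
F = (-23/3, 26/3)

1. F_x = -23/3  [F divides BD with BF:FD = 2/3:1/3]
2. F_y = 26/3  [F divides BD with BF:FD = 2/3:1/3]
   → F = (-23/3, 26/3)
3. C_x = -136/15  [E, G, C are collinear ∩ FC ⟂ EG]
4. C_y = 34/5  [E, G, C are collinear ∩ FC ⟂ EG]
   → C = (-136/15, 34/5)
5. A_x = -44/9  [AC · BD = 482/9 ∩ AD · EF = -725/108]
6. A_y = 68/9  [AC · BD = 482/9 ∩ AD · EF = -725/108]
   → A = (-44/9, 68/9)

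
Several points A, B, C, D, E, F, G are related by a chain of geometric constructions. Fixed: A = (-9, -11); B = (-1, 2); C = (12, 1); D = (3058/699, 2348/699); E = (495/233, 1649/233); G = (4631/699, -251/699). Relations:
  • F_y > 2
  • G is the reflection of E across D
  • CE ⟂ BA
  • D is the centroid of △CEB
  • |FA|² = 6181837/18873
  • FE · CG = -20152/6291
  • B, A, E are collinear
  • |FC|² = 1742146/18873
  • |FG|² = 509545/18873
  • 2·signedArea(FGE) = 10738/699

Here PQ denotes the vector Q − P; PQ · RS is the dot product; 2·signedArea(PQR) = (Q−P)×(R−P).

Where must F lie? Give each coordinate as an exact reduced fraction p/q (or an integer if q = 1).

1. F_x = 5417/2097  [2·signedArea(FGE) = 10738/699 ∩ FE · CG = -20152/6291]
2. F_y = 6094/2097  [2·signedArea(FGE) = 10738/699 ∩ FE · CG = -20152/6291]
   → F = (5417/2097, 6094/2097)

F = (5417/2097, 6094/2097)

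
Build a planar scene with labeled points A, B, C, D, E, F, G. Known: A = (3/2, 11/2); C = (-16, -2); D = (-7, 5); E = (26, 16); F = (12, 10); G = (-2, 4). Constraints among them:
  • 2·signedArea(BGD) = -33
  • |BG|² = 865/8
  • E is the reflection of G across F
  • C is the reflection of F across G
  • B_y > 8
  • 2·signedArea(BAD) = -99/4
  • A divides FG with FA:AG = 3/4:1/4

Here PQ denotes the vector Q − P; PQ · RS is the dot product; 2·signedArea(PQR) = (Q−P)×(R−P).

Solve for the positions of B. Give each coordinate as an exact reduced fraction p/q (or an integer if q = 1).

1. B_x = 29/4  [2·signedArea(BAD) = -99/4 ∩ 2·signedArea(BGD) = -33]
2. B_y = 35/4  [2·signedArea(BAD) = -99/4 ∩ 2·signedArea(BGD) = -33]
   → B = (29/4, 35/4)

B = (29/4, 35/4)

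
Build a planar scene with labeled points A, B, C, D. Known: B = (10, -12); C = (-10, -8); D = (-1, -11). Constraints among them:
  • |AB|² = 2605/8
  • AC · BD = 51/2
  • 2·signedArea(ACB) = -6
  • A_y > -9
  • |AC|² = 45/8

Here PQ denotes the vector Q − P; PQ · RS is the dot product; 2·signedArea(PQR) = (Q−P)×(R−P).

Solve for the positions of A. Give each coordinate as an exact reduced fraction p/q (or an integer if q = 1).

1. A_x = -31/4  [2·signedArea(ACB) = -6 ∩ AC · BD = 51/2]
2. A_y = -35/4  [2·signedArea(ACB) = -6 ∩ AC · BD = 51/2]
   → A = (-31/4, -35/4)

A = (-31/4, -35/4)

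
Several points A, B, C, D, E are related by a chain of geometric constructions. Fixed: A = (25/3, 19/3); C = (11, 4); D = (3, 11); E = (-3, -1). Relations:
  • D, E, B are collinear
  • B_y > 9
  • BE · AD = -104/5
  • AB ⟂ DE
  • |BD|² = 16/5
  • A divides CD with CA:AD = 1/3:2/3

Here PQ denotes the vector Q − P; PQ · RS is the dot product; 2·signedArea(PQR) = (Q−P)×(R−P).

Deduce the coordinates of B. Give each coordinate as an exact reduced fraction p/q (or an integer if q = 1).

1. B_x = 11/5  [D, E, B are collinear ∩ AB ⟂ DE]
2. B_y = 47/5  [D, E, B are collinear ∩ AB ⟂ DE]
   → B = (11/5, 47/5)

B = (11/5, 47/5)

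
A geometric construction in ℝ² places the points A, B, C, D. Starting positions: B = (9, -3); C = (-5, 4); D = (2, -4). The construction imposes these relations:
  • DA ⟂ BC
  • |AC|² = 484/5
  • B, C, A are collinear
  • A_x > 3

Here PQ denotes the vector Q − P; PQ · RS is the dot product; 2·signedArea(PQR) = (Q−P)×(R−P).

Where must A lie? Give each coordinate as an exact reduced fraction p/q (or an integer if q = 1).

1. A_x = 19/5  [B, C, A are collinear ∩ DA ⟂ BC]
2. A_y = -2/5  [B, C, A are collinear ∩ DA ⟂ BC]
   → A = (19/5, -2/5)

A = (19/5, -2/5)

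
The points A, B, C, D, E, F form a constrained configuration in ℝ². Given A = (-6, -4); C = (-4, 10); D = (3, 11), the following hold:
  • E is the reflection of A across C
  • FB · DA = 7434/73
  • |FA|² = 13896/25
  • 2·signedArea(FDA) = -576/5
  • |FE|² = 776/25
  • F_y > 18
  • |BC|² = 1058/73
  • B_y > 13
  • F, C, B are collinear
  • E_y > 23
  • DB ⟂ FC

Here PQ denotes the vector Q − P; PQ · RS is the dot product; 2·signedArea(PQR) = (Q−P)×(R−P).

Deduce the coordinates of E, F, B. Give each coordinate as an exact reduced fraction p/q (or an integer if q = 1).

1. E_x = -2  [E is the reflection of A across C]
2. E_y = 24  [E is the reflection of A across C]
   → E = (-2, 24)
3. F_x = 0  [line 15·x + -9·y + 846/5 = 0 ∩ |FA|² = 13896/25]
4. F_y = 94/5  [line 15·x + -9·y + 846/5 = 0 ∩ |FA|² = 13896/25]
   → F = (0, 94/5)
5. B_x = -177/73  [F, C, B are collinear ∩ DB ⟂ FC]
6. B_y = 983/73  [F, C, B are collinear ∩ DB ⟂ FC]
   → B = (-177/73, 983/73)

B = (-177/73, 983/73)
E = (-2, 24)
F = (0, 94/5)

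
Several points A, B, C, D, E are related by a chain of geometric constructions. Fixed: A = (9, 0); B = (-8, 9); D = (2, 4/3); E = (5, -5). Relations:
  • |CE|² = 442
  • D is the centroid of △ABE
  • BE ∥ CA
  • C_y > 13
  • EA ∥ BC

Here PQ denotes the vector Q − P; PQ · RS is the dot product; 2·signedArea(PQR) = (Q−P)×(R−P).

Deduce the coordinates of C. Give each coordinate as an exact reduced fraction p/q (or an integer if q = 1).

C = (-4, 14)

1. C_x = -4  [BE ∥ CA ∩ EA ∥ BC]
2. C_y = 14  [BE ∥ CA ∩ EA ∥ BC]
   → C = (-4, 14)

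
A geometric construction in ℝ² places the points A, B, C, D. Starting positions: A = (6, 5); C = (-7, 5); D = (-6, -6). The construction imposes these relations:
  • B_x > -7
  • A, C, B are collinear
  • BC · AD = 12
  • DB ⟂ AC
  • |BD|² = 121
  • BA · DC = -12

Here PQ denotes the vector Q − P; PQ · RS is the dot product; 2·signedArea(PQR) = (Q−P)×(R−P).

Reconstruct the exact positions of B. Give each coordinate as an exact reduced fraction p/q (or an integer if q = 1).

1. B_x = -6  [A, C, B are collinear ∩ DB ⟂ AC]
2. B_y = 5  [A, C, B are collinear ∩ DB ⟂ AC]
   → B = (-6, 5)

B = (-6, 5)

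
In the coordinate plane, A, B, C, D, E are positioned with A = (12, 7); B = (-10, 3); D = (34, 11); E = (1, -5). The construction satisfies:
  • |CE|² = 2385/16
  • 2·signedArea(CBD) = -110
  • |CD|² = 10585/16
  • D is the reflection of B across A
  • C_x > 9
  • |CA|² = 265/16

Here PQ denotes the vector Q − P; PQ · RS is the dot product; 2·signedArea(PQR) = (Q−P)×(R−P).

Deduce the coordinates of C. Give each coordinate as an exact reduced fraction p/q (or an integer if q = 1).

1. C_x = 37/4  [line -8·x + 44·y + -102 = 0 ∩ |CE|² = 2385/16]
2. C_y = 4  [line -8·x + 44·y + -102 = 0 ∩ |CE|² = 2385/16]
   → C = (37/4, 4)

C = (37/4, 4)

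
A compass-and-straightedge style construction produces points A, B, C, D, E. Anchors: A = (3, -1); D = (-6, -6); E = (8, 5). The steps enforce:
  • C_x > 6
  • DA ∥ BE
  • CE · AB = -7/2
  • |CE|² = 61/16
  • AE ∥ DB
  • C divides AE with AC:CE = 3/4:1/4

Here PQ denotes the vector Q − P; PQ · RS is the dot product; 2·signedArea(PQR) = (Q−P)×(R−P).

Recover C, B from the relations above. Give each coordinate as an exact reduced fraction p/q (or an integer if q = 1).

1. C_x = 27/4  [C divides AE with AC:CE = 3/4:1/4]
2. C_y = 7/2  [C divides AE with AC:CE = 3/4:1/4]
   → C = (27/4, 7/2)
3. B_x = -1  [DA ∥ BE ∩ AE ∥ DB]
4. B_y = 0  [DA ∥ BE ∩ AE ∥ DB]
   → B = (-1, 0)

B = (-1, 0)
C = (27/4, 7/2)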